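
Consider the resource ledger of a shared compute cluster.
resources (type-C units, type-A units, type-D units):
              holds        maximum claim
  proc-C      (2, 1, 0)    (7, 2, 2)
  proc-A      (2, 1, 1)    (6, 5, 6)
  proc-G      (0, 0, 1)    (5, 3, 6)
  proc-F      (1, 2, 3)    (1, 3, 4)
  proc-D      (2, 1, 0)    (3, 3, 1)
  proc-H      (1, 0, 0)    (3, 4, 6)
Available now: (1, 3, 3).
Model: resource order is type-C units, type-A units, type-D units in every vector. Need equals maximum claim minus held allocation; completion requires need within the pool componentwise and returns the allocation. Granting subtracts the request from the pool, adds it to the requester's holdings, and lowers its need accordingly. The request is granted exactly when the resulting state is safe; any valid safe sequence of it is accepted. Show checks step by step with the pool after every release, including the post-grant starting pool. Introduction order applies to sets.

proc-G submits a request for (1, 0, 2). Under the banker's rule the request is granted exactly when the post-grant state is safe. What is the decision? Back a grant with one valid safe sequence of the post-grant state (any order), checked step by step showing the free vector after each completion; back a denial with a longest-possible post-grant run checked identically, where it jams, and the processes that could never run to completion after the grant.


DENY — the pretend-granted state is unsafe.
Key observation: after proc-F, proc-D the pool peaks at (3, 6, 4), and each blocked process is short somewhere: proc-C on type-C units; proc-A on type-C units, type-D units; proc-G on type-C units; proc-H on type-D units.
On the post-grant state, proc-F, proc-D is a maximal run — nothing extends it. Check, step by step:
  pool = (0, 3, 1)
  run proc-F (needs (0, 1, 1), free (0, 3, 1)); after release of (1, 2, 3) the pool is (1, 5, 4)
  run proc-D (needs (1, 2, 1), free (1, 5, 4)); after release of (2, 1, 0) the pool is (3, 6, 4)
  blocked: proc-C wants (5, 1, 2), pool (3, 6, 4) — not enough type-C units
  blocked: proc-A wants (4, 4, 5), pool (3, 6, 4) — not enough type-C units and type-D units
  blocked: proc-G wants (4, 3, 3), pool (3, 6, 4) — not enough type-C units
  blocked: proc-H wants (2, 4, 6), pool (3, 6, 4) — not enough type-D units
Had the request been granted, proc-C, proc-A, proc-G and proc-H could never finish.


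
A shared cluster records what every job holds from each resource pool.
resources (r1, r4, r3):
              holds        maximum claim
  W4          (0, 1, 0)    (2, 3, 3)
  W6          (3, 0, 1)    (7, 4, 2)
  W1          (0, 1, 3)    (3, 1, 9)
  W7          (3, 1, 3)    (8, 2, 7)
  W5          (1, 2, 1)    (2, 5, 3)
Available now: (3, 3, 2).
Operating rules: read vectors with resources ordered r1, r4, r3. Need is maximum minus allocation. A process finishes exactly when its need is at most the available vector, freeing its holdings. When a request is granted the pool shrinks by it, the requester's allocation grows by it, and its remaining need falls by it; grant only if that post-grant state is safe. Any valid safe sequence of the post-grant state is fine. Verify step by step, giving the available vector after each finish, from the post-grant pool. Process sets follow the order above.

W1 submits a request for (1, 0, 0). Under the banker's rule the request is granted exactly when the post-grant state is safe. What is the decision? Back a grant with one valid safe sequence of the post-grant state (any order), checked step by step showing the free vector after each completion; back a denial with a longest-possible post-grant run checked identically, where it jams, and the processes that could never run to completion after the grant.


DENY — the pretend-granted state is unsafe.
Key observation: after W5, W4 the pool peaks at (3, 6, 3), and each blocked process is short somewhere: W6 on r1; W1 on r3; W7 on r1, r3.
On the post-grant state, W5, W4 is a maximal run — nothing extends it. Check, step by step:
  pool = (2, 3, 2)
  W5 needs (1, 3, 2) <= (2, 3, 2) -> finishes; pool += (1, 2, 1) = (3, 5, 3)
  W4 needs (2, 2, 3) <= (3, 5, 3) -> finishes; pool += (0, 1, 0) = (3, 6, 3)
  W6 cannot run: need (4, 4, 1) vs free (3, 6, 3) (insufficient r1)
  W1 cannot run: need (2, 0, 6) vs free (3, 6, 3) (insufficient r3)
  W7 cannot run: need (5, 1, 4) vs free (3, 6, 3) (insufficient r1 and r3)
Processes that could never finish after the grant: W6, W1 and W7.


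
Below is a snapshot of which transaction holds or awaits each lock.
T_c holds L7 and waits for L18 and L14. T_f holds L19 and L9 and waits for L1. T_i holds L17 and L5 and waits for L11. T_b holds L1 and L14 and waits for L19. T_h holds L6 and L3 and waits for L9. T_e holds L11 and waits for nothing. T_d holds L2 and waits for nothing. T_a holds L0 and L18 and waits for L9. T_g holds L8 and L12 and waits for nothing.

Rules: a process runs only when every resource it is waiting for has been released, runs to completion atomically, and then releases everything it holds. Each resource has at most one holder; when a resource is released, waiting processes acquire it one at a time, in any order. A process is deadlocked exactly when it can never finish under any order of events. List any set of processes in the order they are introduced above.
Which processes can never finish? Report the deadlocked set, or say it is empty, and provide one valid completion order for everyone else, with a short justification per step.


The deadlocked set is T_c, T_f, T_b, T_h and T_a.
Key observation: T_b -> T_f -> T_b is a circular wait — nothing in it can go first; T_c, T_h and T_a wait into the deadlock from upstream.
The rest can finish in the order T_e, T_d, T_i, T_g.
Check, step by step:
  T_e: no waits; runs immediately, freeing L11
  T_d: no waits; runs immediately, freeing L2
  run T_i (all its waits — L11 — are resolved); releases L17 and L5
  T_g: no waits; runs immediately, freeing L8 and L12


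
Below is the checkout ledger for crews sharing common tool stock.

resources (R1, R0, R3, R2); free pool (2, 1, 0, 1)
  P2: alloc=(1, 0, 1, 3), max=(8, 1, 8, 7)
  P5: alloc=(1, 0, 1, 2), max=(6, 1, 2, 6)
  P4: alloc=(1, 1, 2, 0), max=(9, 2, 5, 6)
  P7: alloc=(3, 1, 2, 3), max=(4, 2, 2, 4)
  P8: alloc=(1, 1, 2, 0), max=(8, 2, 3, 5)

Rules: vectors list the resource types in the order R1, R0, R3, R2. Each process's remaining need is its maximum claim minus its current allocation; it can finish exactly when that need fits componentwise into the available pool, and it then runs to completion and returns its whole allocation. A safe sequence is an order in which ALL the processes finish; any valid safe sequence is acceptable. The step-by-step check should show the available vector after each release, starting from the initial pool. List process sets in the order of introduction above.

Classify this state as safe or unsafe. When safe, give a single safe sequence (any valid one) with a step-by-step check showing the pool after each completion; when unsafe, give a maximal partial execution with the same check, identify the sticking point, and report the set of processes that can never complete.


The state is UNSAFE.
Key observation: no order helps: past P7, P5, the free pool tops out at (6, 2, 3, 6), below what each blocked process needs in R1.
A maximal execution: P7, P5 — then nothing else fits. Check, step by step:
  pool = (2, 1, 0, 1)
  run P7 (needs (1, 1, 0, 1), free (2, 1, 0, 1)); after release of (3, 1, 2, 3) the pool is (5, 2, 2, 4)
  run P5 (needs (5, 1, 1, 4), free (5, 2, 2, 4)); after release of (1, 0, 1, 2) the pool is (6, 2, 3, 6)
  blocked: P2 wants (7, 1, 7, 4), pool (6, 2, 3, 6) — not enough R1 and R3
  blocked: P4 wants (8, 1, 3, 6), pool (6, 2, 3, 6) — not enough R1
  blocked: P8 wants (7, 1, 1, 5), pool (6, 2, 3, 6) — not enough R1
Processes that can never finish: P2, P4 and P8.


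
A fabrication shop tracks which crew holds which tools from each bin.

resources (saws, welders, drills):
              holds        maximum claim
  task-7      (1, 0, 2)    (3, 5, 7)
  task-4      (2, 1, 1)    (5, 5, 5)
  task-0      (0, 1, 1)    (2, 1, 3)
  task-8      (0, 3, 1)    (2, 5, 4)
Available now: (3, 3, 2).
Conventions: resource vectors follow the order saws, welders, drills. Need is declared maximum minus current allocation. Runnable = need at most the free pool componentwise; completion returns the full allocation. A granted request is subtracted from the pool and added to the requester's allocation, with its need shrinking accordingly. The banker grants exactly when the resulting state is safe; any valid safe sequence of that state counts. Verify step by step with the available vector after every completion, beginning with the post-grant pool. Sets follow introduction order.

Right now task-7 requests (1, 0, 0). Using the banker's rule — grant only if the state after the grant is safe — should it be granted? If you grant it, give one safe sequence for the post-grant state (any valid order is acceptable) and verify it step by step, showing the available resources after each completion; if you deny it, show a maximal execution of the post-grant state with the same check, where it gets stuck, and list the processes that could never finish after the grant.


DENY — the pretend-granted state is unsafe.
Key observation: after task-0, task-8 the pool peaks at (2, 7, 4), and each blocked process is short somewhere: task-7 on drills; task-4 on saws.
Pretend the grant happened; the run task-0, task-8 goes as far as possible. Walking it through:
  pool = (2, 3, 2)
  task-0 needs (2, 0, 2) <= (2, 3, 2) -> finishes; pool += (0, 1, 1) = (2, 4, 3)
  task-8 needs (2, 2, 3) <= (2, 4, 3) -> finishes; pool += (0, 3, 1) = (2, 7, 4)
  blocked: task-7 wants (1, 5, 5), pool (2, 7, 4) — not enough drills
  blocked: task-4 wants (3, 4, 4), pool (2, 7, 4) — not enough saws
Post-grant, the permanently blocked set is task-7 and task-4.


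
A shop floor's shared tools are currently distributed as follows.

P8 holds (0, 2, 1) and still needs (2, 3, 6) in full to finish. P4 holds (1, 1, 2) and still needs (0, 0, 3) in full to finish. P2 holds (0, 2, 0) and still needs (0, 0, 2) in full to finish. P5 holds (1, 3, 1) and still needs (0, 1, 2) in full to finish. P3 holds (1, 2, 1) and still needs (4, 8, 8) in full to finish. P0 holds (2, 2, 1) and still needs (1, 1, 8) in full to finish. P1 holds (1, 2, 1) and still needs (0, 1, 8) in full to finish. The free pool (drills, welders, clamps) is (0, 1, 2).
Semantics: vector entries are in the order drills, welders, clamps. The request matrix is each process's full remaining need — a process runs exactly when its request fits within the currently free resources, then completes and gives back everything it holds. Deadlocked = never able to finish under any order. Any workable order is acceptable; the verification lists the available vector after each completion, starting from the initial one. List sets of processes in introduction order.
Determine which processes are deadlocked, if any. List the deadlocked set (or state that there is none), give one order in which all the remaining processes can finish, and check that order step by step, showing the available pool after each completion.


The deadlocked set is P8, P3, P0 and P1.
Key observation: once P5, P2, P4 finish, the pool peaks at (2, 7, 5) — and every remaining process still needs more clamps than that.
A valid finishing order for the others: P5, P2, P4. Walking it through:
  pool = (0, 1, 2)
  P5 needs (0, 1, 2) <= (0, 1, 2) -> finishes; pool += (1, 3, 1) = (1, 4, 3)
  P2 needs (0, 0, 2) <= (1, 4, 3) -> finishes; pool += (0, 2, 0) = (1, 6, 3)
  P4 needs (0, 0, 3) <= (1, 6, 3) -> finishes; pool += (1, 1, 2) = (2, 7, 5)
None of the blocked processes ever fits:
  P8 still needs (2, 3, 6) but only (2, 7, 5) is free — short on clamps
  P3 still needs (4, 8, 8) but only (2, 7, 5) is free — short on drills, welders and clamps
  P0 still needs (1, 1, 8) but only (2, 7, 5) is free — short on clamps
  P1 still needs (0, 1, 8) but only (2, 7, 5) is free — short on clamps


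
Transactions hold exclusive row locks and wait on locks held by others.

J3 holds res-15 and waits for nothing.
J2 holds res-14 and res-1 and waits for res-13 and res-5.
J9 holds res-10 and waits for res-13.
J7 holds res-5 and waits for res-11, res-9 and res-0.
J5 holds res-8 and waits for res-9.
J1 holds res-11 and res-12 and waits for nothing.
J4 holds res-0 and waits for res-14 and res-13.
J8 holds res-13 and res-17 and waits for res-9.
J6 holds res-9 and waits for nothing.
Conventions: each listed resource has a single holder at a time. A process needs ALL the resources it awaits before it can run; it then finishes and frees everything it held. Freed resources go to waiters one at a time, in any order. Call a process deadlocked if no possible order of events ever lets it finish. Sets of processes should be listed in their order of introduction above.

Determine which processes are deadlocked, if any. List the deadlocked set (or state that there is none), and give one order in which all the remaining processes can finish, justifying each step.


Deadlocked set: J2, J7 and J4.
Key observation: the waits loop around J2 -> J7 -> J4 -> J2 with no way out; no other process is dragged down with it.
The rest can finish in the order J6, J1, J8, J3, J9, J5.
Step-by-step check:
  J6: no waits; runs immediately, freeing res-9
  J1: no waits; runs immediately, freeing res-11 and res-12
  J8: everything it awaited (res-9) is free; runs, freeing res-13 and res-17
  J3: no waits; runs immediately, freeing res-15
  J9: everything it awaited (res-13) is free; runs, freeing res-10
  J5: everything it awaited (res-9) is free; runs, freeing res-8


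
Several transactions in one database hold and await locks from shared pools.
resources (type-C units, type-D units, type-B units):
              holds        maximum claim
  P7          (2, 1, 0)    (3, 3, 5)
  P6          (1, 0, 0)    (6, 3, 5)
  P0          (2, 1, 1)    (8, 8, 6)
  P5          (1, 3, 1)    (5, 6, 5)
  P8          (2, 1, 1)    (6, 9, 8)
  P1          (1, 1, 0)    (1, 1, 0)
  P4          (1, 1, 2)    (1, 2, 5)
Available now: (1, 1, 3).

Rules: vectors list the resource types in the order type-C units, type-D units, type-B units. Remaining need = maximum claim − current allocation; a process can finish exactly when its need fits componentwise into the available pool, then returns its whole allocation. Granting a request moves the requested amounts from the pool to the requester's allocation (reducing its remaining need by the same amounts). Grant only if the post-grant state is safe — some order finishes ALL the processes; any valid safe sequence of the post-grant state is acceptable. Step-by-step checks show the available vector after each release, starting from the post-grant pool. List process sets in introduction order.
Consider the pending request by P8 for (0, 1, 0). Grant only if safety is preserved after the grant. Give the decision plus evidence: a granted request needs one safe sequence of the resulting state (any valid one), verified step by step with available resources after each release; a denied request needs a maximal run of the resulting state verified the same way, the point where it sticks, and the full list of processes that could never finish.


DENY: after the grant no complete ordering would exist.
Key observation: type-D units is the bottleneck — with P1, P4, P7, P6, P5 done the pool holds (7, 6, 6), short of every remaining need.
Pretend the grant happened; the run P1, P4, P7, P6, P5 goes as far as possible. Check, step by step:
  pool = (1, 0, 3)
  run P1 (needs (0, 0, 0), free (1, 0, 3)); after release of (1, 1, 0) the pool is (2, 1, 3)
  run P4 (needs (0, 1, 3), free (2, 1, 3)); after release of (1, 1, 2) the pool is (3, 2, 5)
  run P7 (needs (1, 2, 5), free (3, 2, 5)); after release of (2, 1, 0) the pool is (5, 3, 5)
  run P6 (needs (5, 3, 5), free (5, 3, 5)); after release of (1, 0, 0) the pool is (6, 3, 5)
  run P5 (needs (4, 3, 4), free (6, 3, 5)); after release of (1, 3, 1) the pool is (7, 6, 6)
  P0 cannot run: need (6, 7, 5) vs free (7, 6, 6) (insufficient type-D units)
  P8 cannot run: need (4, 7, 7) vs free (7, 6, 6) (insufficient type-D units and type-B units)
Processes that could never finish after the grant: P0 and P8.


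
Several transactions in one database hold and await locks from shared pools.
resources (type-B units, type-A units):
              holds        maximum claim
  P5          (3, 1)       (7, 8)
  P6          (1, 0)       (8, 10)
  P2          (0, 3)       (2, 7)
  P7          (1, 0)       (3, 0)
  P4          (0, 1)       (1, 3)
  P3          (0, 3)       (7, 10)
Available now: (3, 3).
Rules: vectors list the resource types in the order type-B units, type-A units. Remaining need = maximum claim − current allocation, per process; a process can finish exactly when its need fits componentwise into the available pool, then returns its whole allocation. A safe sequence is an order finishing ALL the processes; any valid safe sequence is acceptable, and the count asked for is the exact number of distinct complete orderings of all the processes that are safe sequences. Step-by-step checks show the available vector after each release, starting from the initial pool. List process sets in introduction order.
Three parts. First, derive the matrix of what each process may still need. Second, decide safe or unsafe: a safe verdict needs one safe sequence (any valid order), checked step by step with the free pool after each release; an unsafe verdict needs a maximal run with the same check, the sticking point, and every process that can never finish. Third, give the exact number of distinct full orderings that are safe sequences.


(1) Outstanding need per process (order type-B units, type-A units):
  P5: (4, 7)
  P6: (7, 10)
  P2: (2, 4)
  P7: (2, 0)
  P4: (1, 2)
  P3: (7, 7)
(2) SAFE, for example via the order P7, P4, P2, P5, P3, P6.
Key observation: P2 marks the first exact bind of the order: its need (2, 4) fits the free (4, 4) with zero slack on a requested resource.
Step-by-step check:
  pool = (3, 3)
  P7 needs (2, 0) <= (3, 3) -> finishes; pool += (1, 0) = (4, 3)
  P4 needs (1, 2) <= (4, 3) -> finishes; pool += (0, 1) = (4, 4)
  P2 needs (2, 4) <= (4, 4) -> finishes; pool += (0, 3) = (4, 7)
  P5 needs (4, 7) <= (4, 7) -> finishes; pool += (3, 1) = (7, 8)
  P3 needs (7, 7) <= (7, 8) -> finishes; pool += (0, 3) = (7, 11)
  P6 needs (7, 10) <= (7, 11) -> finishes; pool += (1, 0) = (8, 11)
(3) Exactly 3 of the possible complete orderings are safe sequences.


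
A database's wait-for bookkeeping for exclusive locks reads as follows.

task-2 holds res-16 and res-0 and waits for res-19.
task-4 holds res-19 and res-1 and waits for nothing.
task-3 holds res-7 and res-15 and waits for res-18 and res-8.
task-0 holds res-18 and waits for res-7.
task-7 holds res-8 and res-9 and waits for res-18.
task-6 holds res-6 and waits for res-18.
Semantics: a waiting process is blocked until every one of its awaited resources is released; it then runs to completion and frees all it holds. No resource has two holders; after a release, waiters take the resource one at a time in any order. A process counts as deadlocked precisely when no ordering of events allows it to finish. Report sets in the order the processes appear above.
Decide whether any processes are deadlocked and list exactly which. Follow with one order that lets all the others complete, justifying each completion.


The deadlocked set is task-3, task-0, task-7 and task-6.
Key observation: the knot is the closed ring of waits task-3 -> task-0 -> task-3; task-7 is caught in further circular waits and task-6 waits into the deadlock from upstream.
A valid finishing order for the others: task-4, task-2.
Step-by-step check:
  run task-4 (it waits on nothing); releases res-19 and res-1
  task-2 waits on res-19 — all released -> runs and releases res-16 and res-0


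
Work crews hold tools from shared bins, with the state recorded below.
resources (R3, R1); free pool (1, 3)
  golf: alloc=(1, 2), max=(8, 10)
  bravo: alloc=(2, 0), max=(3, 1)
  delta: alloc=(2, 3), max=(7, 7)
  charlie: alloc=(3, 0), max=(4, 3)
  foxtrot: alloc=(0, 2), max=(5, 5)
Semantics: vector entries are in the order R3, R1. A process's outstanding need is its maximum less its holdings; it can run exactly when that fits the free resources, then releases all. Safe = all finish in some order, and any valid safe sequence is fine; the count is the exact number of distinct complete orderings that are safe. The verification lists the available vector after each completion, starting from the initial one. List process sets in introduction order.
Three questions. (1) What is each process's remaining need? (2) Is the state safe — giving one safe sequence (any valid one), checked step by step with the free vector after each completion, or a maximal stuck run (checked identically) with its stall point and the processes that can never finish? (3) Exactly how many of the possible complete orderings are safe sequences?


(1) Outstanding need per process (order R3, R1):
  golf: (7, 8)
  bravo: (1, 1)
  delta: (5, 4)
  charlie: (1, 3)
  foxtrot: (5, 3)
(2) SAFE. One safe sequence: charlie, bravo, foxtrot, delta, golf.
Key observation: charlie is the earliest step where a requested resource binds exactly: need (1, 3), pool (1, 3) at its turn.
Step-by-step check:
  pool = (1, 3)
  run charlie (needs (1, 3), free (1, 3)); after release of (3, 0) the pool is (4, 3)
  run bravo (needs (1, 1), free (4, 3)); after release of (2, 0) the pool is (6, 3)
  run foxtrot (needs (5, 3), free (6, 3)); after release of (0, 2) the pool is (6, 5)
  run delta (needs (5, 4), free (6, 5)); after release of (2, 3) the pool is (8, 8)
  run golf (needs (7, 8), free (8, 8)); after release of (1, 2) the pool is (9, 10)
(3) Exactly 2 of the possible complete orderings are safe sequences.


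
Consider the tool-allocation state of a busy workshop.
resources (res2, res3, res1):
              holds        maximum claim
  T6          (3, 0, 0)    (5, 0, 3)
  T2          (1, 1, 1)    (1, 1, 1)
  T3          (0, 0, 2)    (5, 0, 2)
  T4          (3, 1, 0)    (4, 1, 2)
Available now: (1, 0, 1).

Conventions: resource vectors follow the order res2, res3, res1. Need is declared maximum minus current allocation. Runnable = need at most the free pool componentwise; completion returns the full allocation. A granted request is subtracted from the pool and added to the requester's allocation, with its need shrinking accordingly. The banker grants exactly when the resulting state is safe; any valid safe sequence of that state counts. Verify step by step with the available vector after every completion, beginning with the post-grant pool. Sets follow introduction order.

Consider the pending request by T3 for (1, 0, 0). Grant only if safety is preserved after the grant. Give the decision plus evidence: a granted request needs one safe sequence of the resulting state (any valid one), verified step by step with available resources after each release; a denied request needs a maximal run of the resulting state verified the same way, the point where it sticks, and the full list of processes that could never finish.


GRANT: granting preserves safety; a valid post-grant sequence is T2, T4, T3, T6.
Key observation: after the grant the pool drops to (0, 0, 1), which still lets T2 finish first and unwind the rest.
Step-by-step check of the post-grant state:
  pool = (0, 0, 1)
  T2: need (0, 0, 0) fits (0, 0, 1); releases (1, 1, 1), pool now (1, 1, 2)
  T4: need (1, 0, 2) fits (1, 1, 2); releases (3, 1, 0), pool now (4, 2, 2)
  T3: need (4, 0, 0) fits (4, 2, 2); releases (1, 0, 2), pool now (5, 2, 4)
  T6: need (2, 0, 3) fits (5, 2, 4); releases (3, 0, 0), pool now (8, 2, 4)


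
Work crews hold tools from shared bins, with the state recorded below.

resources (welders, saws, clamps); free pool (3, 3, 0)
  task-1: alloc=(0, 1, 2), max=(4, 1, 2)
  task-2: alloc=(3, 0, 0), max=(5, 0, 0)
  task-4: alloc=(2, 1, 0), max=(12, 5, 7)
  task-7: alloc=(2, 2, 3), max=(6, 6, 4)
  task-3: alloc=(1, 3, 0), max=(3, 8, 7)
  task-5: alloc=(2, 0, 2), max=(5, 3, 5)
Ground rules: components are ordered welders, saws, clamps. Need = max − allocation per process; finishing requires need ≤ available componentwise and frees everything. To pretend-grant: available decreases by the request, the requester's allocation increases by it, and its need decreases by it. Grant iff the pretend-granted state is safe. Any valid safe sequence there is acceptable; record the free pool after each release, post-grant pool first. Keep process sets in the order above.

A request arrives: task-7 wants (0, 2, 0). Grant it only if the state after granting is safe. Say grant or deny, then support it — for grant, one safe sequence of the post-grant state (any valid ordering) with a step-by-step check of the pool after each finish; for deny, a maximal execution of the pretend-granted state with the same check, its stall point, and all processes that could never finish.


GRANT: granting preserves safety; a valid post-grant sequence is task-2, task-1, task-7, task-5, task-4, task-3.
Key observation: the grant leaves (3, 1, 0) free — enough for task-2, whose release restarts the cascade.
Check on the post-grant state, step by step:
  pool = (3, 1, 0)
  task-2 needs (2, 0, 0) <= (3, 1, 0) -> finishes; pool += (3, 0, 0) = (6, 1, 0)
  task-1 needs (4, 0, 0) <= (6, 1, 0) -> finishes; pool += (0, 1, 2) = (6, 2, 2)
  task-7 needs (4, 2, 1) <= (6, 2, 2) -> finishes; pool += (2, 4, 3) = (8, 6, 5)
  task-5 needs (3, 3, 3) <= (8, 6, 5) -> finishes; pool += (2, 0, 2) = (10, 6, 7)
  task-4 needs (10, 4, 7) <= (10, 6, 7) -> finishes; pool += (2, 1, 0) = (12, 7, 7)
  task-3 needs (2, 5, 7) <= (12, 7, 7) -> finishes; pool += (1, 3, 0) = (13, 10, 7)


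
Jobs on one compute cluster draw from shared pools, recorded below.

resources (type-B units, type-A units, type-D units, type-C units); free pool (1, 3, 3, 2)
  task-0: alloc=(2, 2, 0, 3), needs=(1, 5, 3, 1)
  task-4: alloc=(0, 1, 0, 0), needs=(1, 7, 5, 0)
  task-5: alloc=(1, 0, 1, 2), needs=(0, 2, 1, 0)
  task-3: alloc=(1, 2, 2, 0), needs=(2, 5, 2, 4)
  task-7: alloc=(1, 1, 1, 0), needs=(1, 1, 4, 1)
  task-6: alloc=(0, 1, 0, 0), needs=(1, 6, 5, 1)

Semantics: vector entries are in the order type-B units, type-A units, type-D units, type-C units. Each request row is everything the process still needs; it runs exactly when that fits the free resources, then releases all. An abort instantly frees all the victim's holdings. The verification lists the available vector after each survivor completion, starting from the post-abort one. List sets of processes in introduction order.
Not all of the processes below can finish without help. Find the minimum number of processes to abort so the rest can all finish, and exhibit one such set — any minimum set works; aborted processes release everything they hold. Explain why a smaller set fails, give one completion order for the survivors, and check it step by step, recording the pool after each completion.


Abort task-4.
Key observation: task-3 was stuck for good until task-4 gave back (0, 1, 0, 0); in the order shown it finishes at step 3.
Minimality: the empty abort set fails — the state is deadlocked as it stands.
Survivors finish in the order: task-5, task-7, task-3, task-0, task-6. Check, step by step (pool after the aborts first):
  pool = (1, 4, 3, 2)
  task-5: need (0, 2, 1, 0) fits (1, 4, 3, 2); releases (1, 0, 1, 2), pool now (2, 4, 4, 4)
  task-7: need (1, 1, 4, 1) fits (2, 4, 4, 4); releases (1, 1, 1, 0), pool now (3, 5, 5, 4)
  task-3: need (2, 5, 2, 4) fits (3, 5, 5, 4); releases (1, 2, 2, 0), pool now (4, 7, 7, 4)
  task-0: need (1, 5, 3, 1) fits (4, 7, 7, 4); releases (2, 2, 0, 3), pool now (6, 9, 7, 7)
  task-6: need (1, 6, 5, 1) fits (6, 9, 7, 7); releases (0, 1, 0, 0), pool now (6, 10, 7, 7)


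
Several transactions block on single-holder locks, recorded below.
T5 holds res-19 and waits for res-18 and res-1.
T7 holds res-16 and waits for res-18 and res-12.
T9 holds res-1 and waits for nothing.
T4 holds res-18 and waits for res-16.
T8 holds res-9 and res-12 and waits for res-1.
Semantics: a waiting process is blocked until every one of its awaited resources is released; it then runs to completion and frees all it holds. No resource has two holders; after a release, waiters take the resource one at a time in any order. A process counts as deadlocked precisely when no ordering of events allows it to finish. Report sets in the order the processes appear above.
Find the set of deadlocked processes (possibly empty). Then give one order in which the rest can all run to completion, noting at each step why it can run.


Deadlocked: T5, T7 and T4.
Key observation: the cycle T4 -> T7 -> T4 can never break — each member waits on the next; T5 waits into the deadlock from upstream.
The rest can finish in the order T9, T8.
Verifying each step:
  run T9 (it waits on nothing); releases res-1
  run T8 (all its waits — res-1 — are resolved); releases res-9 and res-12


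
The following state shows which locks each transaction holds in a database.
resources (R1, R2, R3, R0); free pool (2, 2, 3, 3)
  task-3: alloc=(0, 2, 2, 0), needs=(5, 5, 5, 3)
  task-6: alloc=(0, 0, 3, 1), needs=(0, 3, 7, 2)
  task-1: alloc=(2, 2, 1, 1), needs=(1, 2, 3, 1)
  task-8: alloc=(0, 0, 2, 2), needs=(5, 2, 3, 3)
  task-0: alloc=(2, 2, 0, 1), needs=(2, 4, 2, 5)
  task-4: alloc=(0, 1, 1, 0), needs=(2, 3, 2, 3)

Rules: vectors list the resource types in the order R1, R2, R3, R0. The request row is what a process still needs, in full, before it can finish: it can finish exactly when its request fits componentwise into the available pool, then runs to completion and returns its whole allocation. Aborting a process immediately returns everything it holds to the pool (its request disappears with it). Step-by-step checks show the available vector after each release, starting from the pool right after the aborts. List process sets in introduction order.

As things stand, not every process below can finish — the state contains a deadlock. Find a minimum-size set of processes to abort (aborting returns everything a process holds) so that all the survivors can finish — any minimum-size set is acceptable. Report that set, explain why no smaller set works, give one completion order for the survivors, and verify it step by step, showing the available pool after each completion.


Abort task-8.
Key observation: no ordering could ever have run task-0 before the abort of task-8; with (0, 0, 2, 2) back in the pool it fits at step 2.
Why nothing smaller works: aborting no one leaves the state deadlocked as given.
One survivor order: task-1, task-0, task-4, task-6, task-3. Verifying each step (post-abort pool first):
  pool = (2, 2, 5, 5)
  run task-1 (needs (1, 2, 3, 1), free (2, 2, 5, 5)); after release of (2, 2, 1, 1) the pool is (4, 4, 6, 6)
  run task-0 (needs (2, 4, 2, 5), free (4, 4, 6, 6)); after release of (2, 2, 0, 1) the pool is (6, 6, 6, 7)
  run task-4 (needs (2, 3, 2, 3), free (6, 6, 6, 7)); after release of (0, 1, 1, 0) the pool is (6, 7, 7, 7)
  run task-6 (needs (0, 3, 7, 2), free (6, 7, 7, 7)); after release of (0, 0, 3, 1) the pool is (6, 7, 10, 8)
  run task-3 (needs (5, 5, 5, 3), free (6, 7, 10, 8)); after release of (0, 2, 2, 0) the pool is (6, 9, 12, 8)


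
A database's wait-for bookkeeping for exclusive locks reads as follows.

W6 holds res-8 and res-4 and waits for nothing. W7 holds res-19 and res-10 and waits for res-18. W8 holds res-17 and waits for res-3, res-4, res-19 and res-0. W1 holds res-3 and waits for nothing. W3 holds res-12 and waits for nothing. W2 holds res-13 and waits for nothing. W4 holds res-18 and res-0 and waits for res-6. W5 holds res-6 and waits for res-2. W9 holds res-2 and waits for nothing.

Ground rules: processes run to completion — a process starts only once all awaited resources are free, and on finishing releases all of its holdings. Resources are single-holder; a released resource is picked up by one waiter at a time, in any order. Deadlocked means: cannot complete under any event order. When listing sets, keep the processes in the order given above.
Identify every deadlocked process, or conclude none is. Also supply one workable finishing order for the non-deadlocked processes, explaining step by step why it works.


The deadlocked set is empty.
Key observation: the wait relation is loop-free; peeling off processes with no waits unwinds the whole state.
One completion order for the rest: W3, W6, W2, W9, W1, W5, W4, W7, W8.
Verifying each step:
  W3: no waits; runs immediately, freeing res-12
  W6: no waits; runs immediately, freeing res-8 and res-4
  W2: no waits; runs immediately, freeing res-13
  W9: no waits; runs immediately, freeing res-2
  W1: no waits; runs immediately, freeing res-3
  W5 waits on res-2 — all released -> runs and releases res-6
  W4 waits on res-6 — all released -> runs and releases res-18 and res-0
  W7 waits on res-18 — all released -> runs and releases res-19 and res-10
  W8 waits on res-3, res-4, res-19 and res-0 — all released -> runs and releases res-17


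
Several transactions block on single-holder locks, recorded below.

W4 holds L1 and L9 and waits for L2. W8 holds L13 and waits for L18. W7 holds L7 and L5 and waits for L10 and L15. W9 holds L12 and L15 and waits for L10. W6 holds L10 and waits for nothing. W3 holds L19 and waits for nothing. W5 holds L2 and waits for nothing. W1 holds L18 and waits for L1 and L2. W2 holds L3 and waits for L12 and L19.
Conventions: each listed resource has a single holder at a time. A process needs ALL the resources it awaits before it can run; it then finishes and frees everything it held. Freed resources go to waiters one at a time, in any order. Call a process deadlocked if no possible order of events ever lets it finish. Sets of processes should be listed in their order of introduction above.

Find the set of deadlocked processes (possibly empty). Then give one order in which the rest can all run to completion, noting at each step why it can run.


Nothing here is deadlocked.
Key observation: no waiting chain loops back on itself — every chain ends at a process that waits on nothing, so everyone eventually runs.
One completion order for the rest: W5, W6, W4, W1, W3, W9, W2, W7, W8.
Check, step by step:
  run W5 (it waits on nothing); releases L2
  run W6 (it waits on nothing); releases L10
  W4 waits on L2 — all released -> runs and releases L1 and L9
  W1 waits on L1 and L2 — all released -> runs and releases L18
  run W3 (it waits on nothing); releases L19
  W9 waits on L10 — all released -> runs and releases L12 and L15
  W2 waits on L12 and L19 — all released -> runs and releases L3
  W7 waits on L10 and L15 — all released -> runs and releases L7 and L5
  W8 waits on L18 — all released -> runs and releases L13


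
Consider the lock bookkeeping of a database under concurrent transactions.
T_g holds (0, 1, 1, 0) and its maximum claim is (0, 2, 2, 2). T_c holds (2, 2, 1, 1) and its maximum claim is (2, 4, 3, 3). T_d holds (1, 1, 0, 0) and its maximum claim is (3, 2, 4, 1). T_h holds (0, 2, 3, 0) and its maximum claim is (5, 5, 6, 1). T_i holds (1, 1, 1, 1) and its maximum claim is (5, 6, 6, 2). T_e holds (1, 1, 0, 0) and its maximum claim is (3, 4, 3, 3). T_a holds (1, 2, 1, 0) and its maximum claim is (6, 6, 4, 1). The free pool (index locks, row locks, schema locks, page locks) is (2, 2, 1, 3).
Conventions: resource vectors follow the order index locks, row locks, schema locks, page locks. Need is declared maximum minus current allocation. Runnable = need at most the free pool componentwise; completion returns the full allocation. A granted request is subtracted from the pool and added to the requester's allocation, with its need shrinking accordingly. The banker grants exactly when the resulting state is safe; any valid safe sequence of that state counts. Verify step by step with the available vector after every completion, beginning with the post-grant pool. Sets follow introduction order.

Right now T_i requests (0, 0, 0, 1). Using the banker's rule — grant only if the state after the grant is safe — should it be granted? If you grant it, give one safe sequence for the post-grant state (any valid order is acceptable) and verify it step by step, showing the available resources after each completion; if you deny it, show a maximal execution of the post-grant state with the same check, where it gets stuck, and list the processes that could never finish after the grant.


GRANT. The post-grant state is safe; one safe sequence: T_g, T_c, T_e, T_a, T_h, T_i, T_d.
Key observation: the transfer keeps a workable pool ((2, 2, 1, 2)); T_g starts the safe sequence.
Check on the post-grant state, step by step:
  pool = (2, 2, 1, 2)
  T_g: need (0, 1, 1, 2) fits (2, 2, 1, 2); releases (0, 1, 1, 0), pool now (2, 3, 2, 2)
  T_c: need (0, 2, 2, 2) fits (2, 3, 2, 2); releases (2, 2, 1, 1), pool now (4, 5, 3, 3)
  T_e: need (2, 3, 3, 3) fits (4, 5, 3, 3); releases (1, 1, 0, 0), pool now (5, 6, 3, 3)
  T_a: need (5, 4, 3, 1) fits (5, 6, 3, 3); releases (1, 2, 1, 0), pool now (6, 8, 4, 3)
  T_h: need (5, 3, 3, 1) fits (6, 8, 4, 3); releases (0, 2, 3, 0), pool now (6, 10, 7, 3)
  T_i: need (4, 5, 5, 0) fits (6, 10, 7, 3); releases (1, 1, 1, 2), pool now (7, 11, 8, 5)
  T_d: need (2, 1, 4, 1) fits (7, 11, 8, 5); releases (1, 1, 0, 0), pool now (8, 12, 8, 5)


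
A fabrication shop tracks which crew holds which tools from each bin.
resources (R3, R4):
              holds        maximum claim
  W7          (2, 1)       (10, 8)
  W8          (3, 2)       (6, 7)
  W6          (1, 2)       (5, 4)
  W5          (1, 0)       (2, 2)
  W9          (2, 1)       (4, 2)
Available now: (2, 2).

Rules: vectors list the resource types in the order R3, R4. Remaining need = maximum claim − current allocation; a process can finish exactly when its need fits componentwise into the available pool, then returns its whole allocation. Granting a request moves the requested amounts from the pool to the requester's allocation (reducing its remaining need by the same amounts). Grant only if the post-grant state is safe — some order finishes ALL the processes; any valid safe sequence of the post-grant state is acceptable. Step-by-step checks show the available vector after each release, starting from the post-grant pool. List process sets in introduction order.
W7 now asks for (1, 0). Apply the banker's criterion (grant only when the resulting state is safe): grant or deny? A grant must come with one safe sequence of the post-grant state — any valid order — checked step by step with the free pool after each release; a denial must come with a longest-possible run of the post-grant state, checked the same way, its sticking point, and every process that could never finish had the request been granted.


GRANT: granting preserves safety; a valid post-grant sequence is W5, W9, W6, W8, W7.
Key observation: with (1, 2) left after the transfer, W5 can run at once — the state stays safe.
Verifying the post-grant state step by step:
  pool = (1, 2)
  W5: need (1, 2) fits (1, 2); releases (1, 0), pool now (2, 2)
  W9: need (2, 1) fits (2, 2); releases (2, 1), pool now (4, 3)
  W6: need (4, 2) fits (4, 3); releases (1, 2), pool now (5, 5)
  W8: need (3, 5) fits (5, 5); releases (3, 2), pool now (8, 7)
  W7: need (7, 7) fits (8, 7); releases (3, 1), pool now (11, 8)


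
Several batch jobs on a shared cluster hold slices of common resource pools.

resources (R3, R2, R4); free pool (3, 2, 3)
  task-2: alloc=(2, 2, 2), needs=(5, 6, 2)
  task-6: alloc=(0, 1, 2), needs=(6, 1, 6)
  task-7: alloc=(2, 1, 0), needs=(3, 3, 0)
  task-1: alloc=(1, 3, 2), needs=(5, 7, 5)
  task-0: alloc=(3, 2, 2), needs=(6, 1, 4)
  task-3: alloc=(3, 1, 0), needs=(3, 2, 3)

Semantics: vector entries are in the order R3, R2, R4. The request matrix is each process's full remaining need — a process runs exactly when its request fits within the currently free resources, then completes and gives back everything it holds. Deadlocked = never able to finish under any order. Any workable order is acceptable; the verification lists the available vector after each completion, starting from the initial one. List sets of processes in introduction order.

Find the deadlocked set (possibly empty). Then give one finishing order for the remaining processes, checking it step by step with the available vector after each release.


The deadlocked set is task-2, task-6, task-1 and task-0.
Key observation: after task-3, task-7 the pool peaks at (8, 4, 3), and each blocked process is short somewhere: task-2 on R2; task-6 on R4; task-1 on R2, R4; task-0 on R4.
The rest can finish in the order task-3, task-7. Check, step by step:
  pool = (3, 2, 3)
  task-3: need (3, 2, 3) fits (3, 2, 3); releases (3, 1, 0), pool now (6, 3, 3)
  task-7: need (3, 3, 0) fits (6, 3, 3); releases (2, 1, 0), pool now (8, 4, 3)
The stuck group stays short no matter what:
  blocked: task-2 wants (5, 6, 2), pool (8, 4, 3) — not enough R2
  blocked: task-6 wants (6, 1, 6), pool (8, 4, 3) — not enough R4
  blocked: task-1 wants (5, 7, 5), pool (8, 4, 3) — not enough R2 and R4
  blocked: task-0 wants (6, 1, 4), pool (8, 4, 3) — not enough R4
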